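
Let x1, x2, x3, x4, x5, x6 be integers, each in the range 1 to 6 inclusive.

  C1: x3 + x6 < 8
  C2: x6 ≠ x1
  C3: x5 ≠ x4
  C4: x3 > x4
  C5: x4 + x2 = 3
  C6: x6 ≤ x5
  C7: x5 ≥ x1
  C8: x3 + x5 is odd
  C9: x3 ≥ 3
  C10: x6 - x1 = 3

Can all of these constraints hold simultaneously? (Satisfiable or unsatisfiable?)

Take x1 = 1, x2 = 1, x3 = 3, x4 = 2, x5 = 6, x6 = 4. Then constraint 1: x3 + x6 = 7; constraint 5: x4 + x2 = 3; constraint 10: x6 - x1 = 3, and every other listed constraint is also met.

Satisfiable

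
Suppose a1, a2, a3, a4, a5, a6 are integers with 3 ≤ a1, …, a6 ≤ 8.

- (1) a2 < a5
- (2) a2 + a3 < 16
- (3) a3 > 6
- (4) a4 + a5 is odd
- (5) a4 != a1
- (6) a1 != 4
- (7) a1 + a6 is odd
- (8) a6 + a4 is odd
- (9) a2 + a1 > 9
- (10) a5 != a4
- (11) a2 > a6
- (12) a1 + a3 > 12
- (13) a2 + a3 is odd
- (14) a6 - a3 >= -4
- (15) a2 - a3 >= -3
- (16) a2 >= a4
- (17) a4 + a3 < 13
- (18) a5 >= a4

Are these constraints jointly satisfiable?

Try a1 = 6, a2 = 6, a3 = 7, a4 = 4, a5 = 7, a6 = 3.
Check constraint 2: a2 + a3 = 13; constraint 9: a2 + a1 = 12. The remaining constraints are straightforward to verify.

Satisfiable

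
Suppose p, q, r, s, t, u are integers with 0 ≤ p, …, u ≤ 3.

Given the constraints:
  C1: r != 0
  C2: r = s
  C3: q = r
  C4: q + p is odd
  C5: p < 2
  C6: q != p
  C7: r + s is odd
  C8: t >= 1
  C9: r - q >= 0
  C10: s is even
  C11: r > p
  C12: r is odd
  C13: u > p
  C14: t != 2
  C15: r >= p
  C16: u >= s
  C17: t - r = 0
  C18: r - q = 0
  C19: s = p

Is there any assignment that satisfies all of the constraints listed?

Unsatisfiable

From constraints 2, 3, and 19, q = r = s = p, so q = p. But constraint 6 says q ≠ p. Contradiction.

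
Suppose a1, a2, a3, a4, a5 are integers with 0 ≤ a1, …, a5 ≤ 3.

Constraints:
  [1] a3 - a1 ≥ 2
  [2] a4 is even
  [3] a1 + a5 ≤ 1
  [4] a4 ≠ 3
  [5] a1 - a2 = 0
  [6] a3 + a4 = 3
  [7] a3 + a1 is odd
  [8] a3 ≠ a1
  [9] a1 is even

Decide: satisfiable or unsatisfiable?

One satisfying assignment is a1 = 0, a2 = 0, a3 = 3, a4 = 0, a5 = 0.
For the less obvious constraints — constraint 1: a3 - a1 = 3; constraint 3: a1 + a5 = 0 — and the others hold by inspection.

Satisfiable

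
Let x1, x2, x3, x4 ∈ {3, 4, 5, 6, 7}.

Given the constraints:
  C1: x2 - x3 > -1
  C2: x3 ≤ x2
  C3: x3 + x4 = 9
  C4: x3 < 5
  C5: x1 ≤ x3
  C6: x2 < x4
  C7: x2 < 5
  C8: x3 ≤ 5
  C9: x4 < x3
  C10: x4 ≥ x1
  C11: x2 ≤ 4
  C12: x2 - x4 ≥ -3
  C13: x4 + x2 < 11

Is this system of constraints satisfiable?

Constraints 2, 6, and 9 give x4 < x3, x3 ≤ x2, x2 < x4. Chaining: x4 < x3 ≤ x2 < x4, which forces x4 < x4 — impossible.

Unsatisfiable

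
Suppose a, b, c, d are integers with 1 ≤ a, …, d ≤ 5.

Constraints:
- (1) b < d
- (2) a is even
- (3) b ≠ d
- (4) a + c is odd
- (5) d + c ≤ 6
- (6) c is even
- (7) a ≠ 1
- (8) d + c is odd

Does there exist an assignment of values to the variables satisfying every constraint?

Constraint 2 makes a even and constraint 6 makes c even, so a + c must be even. Constraint 4 says a + c is odd — contradiction.

Unsatisfiable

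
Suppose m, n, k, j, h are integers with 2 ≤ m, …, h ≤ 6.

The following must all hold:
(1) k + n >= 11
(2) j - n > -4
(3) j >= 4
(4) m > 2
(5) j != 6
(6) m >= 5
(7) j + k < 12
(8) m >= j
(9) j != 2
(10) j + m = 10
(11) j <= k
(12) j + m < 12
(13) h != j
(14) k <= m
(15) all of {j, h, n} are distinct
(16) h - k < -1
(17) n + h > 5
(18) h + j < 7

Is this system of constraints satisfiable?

Satisfiable

The assignment m = 6, n = 5, k = 6, j = 4, h = 2 works:
  constraint 1 holds since k + n = 11.
  constraint 2 holds since j - n = -1.
The rest check out directly.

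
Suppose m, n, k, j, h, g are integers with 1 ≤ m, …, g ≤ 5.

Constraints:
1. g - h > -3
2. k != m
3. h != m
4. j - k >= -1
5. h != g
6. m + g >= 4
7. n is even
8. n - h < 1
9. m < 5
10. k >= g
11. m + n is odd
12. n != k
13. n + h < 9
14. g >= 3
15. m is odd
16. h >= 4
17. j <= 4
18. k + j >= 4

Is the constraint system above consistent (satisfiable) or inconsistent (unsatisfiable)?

Satisfiable

The assignment m = 1, n = 2, k = 3, j = 3, h = 4, g = 3 works:
  constraint 1 holds since g - h = -1.
  constraint 4 holds since j - k = 0.
The rest check out directly.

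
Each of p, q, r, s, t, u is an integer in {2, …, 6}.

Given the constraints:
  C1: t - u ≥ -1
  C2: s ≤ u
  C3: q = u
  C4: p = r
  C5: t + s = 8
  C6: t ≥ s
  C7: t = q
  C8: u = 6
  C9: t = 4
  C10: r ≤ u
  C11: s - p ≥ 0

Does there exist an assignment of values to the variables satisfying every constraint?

Unsatisfiable

Constraint 9 fixes t = 4 and constraint 8 fixes u = 6. Constraints 3 and 7 give t = q = u, so t = u. But 4 ≠ 6 — contradiction.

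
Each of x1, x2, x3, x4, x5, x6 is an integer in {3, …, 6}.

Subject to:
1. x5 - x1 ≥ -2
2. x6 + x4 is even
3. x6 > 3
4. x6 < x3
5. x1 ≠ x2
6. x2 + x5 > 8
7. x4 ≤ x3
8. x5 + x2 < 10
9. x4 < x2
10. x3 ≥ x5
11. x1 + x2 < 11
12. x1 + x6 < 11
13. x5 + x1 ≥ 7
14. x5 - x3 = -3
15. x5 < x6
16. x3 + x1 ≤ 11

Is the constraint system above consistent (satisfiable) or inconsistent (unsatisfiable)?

Satisfiable

Take x1 = 4, x2 = 6, x3 = 6, x4 = 5, x5 = 3, x6 = 5. Then constraint 1: x5 - x1 = -1; constraint 6: x2 + x5 = 9, and every other listed constraint is also met.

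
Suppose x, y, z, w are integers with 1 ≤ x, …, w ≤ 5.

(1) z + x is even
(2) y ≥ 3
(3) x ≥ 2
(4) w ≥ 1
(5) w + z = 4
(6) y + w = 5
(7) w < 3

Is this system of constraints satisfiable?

Setting (x, y, z, w) = (4, 3, 2, 2) satisfies everything: constraint 1: z + x = 6 is even; constraint 5: w + z = 4; constraint 6: y + w = 5, and the others follow.

Satisfiable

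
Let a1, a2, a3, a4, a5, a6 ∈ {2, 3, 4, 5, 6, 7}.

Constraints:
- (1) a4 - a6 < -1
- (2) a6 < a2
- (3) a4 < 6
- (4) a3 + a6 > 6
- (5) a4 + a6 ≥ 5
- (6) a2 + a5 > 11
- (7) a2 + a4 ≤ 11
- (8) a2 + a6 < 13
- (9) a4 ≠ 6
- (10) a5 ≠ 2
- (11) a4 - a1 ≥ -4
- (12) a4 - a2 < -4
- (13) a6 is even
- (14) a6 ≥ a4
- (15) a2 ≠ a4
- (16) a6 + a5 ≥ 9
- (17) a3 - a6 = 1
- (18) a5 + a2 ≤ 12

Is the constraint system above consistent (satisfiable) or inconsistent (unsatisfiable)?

Try a1 = 5, a2 = 7, a3 = 5, a4 = 2, a5 = 5, a6 = 4.
Check constraint 1: a4 - a6 = -2; constraint 4: a3 + a6 = 9; constraint 5: a4 + a6 = 6. The remaining constraints are straightforward to verify.

Satisfiable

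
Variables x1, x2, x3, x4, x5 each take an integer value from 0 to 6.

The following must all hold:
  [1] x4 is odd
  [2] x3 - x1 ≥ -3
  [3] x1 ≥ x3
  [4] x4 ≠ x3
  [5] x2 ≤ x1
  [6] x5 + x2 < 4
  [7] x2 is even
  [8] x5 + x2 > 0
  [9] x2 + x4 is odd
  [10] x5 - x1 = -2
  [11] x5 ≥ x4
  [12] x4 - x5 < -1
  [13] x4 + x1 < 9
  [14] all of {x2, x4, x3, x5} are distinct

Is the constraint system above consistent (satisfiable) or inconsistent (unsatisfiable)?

Setting (x1, x2, x3, x4, x5) = (5, 0, 4, 1, 3) satisfies everything: constraint 2: x3 - x1 = -1; constraint 6: x5 + x2 = 3; constraint 8: x5 + x2 = 3, and the others follow.

Satisfiable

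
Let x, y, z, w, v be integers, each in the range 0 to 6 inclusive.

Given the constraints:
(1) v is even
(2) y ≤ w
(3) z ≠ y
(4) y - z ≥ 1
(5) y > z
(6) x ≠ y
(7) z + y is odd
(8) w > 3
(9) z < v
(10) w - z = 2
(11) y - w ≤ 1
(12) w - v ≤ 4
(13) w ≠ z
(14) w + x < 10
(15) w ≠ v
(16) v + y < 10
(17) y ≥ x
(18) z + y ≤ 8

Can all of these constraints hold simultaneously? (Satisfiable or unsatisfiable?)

Satisfiable

Setting (x, y, z, w, v) = (2, 4, 3, 5, 4) satisfies everything: constraint 4: y - z = 1; constraint 10: w - z = 2, and the others follow.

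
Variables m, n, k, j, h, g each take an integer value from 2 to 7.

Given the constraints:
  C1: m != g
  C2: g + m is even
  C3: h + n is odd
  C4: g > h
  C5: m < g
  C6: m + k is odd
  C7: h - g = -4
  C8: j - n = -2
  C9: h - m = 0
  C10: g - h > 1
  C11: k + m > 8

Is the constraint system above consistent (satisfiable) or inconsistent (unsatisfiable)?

Try m = 2, n = 7, k = 7, j = 5, h = 2, g = 6.
Check constraint 7: h - g = -4; constraint 8: j - n = -2. The remaining constraints are straightforward to verify.

Satisfiable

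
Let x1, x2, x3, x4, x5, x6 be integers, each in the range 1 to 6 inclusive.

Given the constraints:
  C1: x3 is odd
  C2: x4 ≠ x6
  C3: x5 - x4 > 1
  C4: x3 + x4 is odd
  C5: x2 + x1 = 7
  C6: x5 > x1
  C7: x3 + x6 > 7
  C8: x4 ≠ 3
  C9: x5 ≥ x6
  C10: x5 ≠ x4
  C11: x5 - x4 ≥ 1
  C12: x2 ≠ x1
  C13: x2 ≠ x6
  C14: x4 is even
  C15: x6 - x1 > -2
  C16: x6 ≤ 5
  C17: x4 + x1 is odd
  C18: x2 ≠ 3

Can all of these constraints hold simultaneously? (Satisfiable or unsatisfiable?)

Satisfiable

Take x1 = 5, x2 = 2, x3 = 5, x4 = 4, x5 = 6, x6 = 5. Then constraint 3: x5 - x4 = 2; constraint 5: x2 + x1 = 7, and every other listed constraint is also met.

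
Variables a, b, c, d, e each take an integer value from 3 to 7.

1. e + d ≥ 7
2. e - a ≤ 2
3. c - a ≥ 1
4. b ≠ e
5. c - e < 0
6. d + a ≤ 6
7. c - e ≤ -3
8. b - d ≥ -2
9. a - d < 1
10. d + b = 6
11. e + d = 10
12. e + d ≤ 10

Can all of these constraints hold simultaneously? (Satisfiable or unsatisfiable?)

Unsatisfiable

Constraints 2, 3, and 7 give a − e ≥ -2, e − c ≥ 3, c − a ≥ 1.
Adding all 3 inequalities: the left sides telescope to 0, and the right sides sum to (-2) + 3 + 1 = 2. So 0 ≥ 2, which is false.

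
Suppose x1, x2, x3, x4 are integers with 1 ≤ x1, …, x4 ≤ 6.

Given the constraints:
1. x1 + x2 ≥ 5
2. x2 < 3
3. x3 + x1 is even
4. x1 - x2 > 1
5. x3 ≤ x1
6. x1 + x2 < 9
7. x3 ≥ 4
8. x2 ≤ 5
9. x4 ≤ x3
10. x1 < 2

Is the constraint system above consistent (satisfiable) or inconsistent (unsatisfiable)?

From constraints 5 and 7: x1 ≥ x3 and x3 ≥ 4, so x1 ≥ 4. From constraint 10: x1 ≤ 1. But 1 < 4, so no value of x1 works.

Unsatisfiable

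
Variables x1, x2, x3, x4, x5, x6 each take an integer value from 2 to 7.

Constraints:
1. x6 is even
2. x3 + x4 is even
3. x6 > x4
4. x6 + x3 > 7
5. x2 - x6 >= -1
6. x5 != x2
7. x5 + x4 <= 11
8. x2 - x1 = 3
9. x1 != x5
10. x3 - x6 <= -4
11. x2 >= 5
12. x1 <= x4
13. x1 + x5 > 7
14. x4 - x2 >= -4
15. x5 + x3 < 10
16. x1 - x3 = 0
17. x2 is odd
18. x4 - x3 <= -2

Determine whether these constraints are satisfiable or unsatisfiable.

Unsatisfiable

Constraints 5, 10, 14, and 18 give x4 − x2 ≥ -4, x2 − x6 ≥ -1, x6 − x3 ≥ 4, x3 − x4 ≥ 2.
Adding all 4 inequalities: the left sides telescope to 0, and the right sides sum to (-4) + (-1) + 4 + 2 = 1. So 0 ≥ 1, which is false.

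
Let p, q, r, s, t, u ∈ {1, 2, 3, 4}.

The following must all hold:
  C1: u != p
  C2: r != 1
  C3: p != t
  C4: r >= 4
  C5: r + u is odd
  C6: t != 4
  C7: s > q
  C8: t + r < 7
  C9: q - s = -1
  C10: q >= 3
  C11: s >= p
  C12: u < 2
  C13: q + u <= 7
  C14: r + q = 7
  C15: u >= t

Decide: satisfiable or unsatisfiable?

Setting (p, q, r, s, t, u) = (4, 3, 4, 4, 1, 1) satisfies everything: constraint 8: t + r = 5; constraint 9: q - s = -1; constraint 13: q + u = 4, and the others follow.

Satisfiable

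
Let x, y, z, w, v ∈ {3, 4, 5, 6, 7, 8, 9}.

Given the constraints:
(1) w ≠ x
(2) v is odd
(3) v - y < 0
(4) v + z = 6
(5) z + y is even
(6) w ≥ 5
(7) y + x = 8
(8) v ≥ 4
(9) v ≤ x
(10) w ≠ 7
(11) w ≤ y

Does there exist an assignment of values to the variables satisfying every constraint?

Unsatisfiable

From constraints 6 and 11: y ≥ w ≥ 5. From constraints 8 and 9: x ≥ v ≥ 4. Hence y + x ≥ 9. But constraint 7 requires y + x = 8, and 8 < 9. Contradiction.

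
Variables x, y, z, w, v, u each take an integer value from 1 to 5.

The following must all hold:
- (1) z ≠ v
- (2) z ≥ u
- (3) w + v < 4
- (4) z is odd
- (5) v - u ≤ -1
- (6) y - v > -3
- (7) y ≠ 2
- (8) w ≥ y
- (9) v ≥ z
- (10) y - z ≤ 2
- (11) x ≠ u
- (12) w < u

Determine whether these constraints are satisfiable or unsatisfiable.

Constraints 2, 5, and 9 give u ≤ z, z ≤ v, v < u. Chaining: u ≤ z ≤ v < u, which forces u < u — impossible.

Unsatisfiable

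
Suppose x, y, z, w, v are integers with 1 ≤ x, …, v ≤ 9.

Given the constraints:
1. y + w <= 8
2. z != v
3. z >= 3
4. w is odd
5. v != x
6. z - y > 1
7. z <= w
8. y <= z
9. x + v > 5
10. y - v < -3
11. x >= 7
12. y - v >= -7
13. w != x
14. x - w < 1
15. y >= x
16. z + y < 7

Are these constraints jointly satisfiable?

Unsatisfiable

From constraints 11 and 15: y ≥ x ≥ 7. From constraints 3 and 7: w ≥ z ≥ 3. Hence y + w ≥ 10. But constraint 1 requires y + w ≤ 8, and 8 < 10. Contradiction.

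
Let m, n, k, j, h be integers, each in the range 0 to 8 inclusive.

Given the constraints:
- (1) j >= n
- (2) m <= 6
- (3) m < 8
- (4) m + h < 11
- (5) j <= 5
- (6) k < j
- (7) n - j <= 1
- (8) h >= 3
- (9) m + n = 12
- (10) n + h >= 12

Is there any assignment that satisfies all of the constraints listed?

From constraint 2: m ≤ 6. From constraints 1 and 5: n ≤ j ≤ 5. Hence m + n ≤ 11. But constraint 9 requires m + n = 12, and 12 > 11. Contradiction.

Unsatisfiable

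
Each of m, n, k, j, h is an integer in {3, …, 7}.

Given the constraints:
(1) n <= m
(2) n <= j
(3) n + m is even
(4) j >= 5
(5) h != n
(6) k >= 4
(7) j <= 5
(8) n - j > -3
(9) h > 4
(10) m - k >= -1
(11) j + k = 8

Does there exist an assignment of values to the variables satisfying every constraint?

From constraint 4: j ≥ 5. From constraint 6: k ≥ 4. Hence j + k ≥ 9. But constraint 11 requires j + k = 8, and 8 < 9. Contradiction.

Unsatisfiable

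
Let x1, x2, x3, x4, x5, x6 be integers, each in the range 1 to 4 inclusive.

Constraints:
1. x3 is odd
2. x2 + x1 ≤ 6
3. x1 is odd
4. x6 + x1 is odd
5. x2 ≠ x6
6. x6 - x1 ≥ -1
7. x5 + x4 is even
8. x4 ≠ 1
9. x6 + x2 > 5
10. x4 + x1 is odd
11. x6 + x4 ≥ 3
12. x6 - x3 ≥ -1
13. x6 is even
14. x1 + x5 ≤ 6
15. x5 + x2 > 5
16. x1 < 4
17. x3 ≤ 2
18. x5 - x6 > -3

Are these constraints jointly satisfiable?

One satisfying assignment is x1 = 1, x2 = 4, x3 = 1, x4 = 4, x5 = 2, x6 = 2.
For the less obvious constraints — constraint 2: x2 + x1 = 5; constraint 6: x6 - x1 = 1; constraint 9: x6 + x2 = 6 — and the others hold by inspection.

Satisfiable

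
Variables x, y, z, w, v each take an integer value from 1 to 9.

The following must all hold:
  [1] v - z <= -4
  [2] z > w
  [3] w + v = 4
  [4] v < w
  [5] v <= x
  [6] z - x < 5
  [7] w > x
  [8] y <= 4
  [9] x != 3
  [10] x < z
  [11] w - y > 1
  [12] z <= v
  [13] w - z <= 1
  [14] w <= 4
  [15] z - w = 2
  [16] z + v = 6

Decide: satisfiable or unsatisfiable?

Constraints 2, 4, and 12 give w < z, z ≤ v, v < w. Chaining: w < z ≤ v < w, which forces w < w — impossible.

Unsatisfiable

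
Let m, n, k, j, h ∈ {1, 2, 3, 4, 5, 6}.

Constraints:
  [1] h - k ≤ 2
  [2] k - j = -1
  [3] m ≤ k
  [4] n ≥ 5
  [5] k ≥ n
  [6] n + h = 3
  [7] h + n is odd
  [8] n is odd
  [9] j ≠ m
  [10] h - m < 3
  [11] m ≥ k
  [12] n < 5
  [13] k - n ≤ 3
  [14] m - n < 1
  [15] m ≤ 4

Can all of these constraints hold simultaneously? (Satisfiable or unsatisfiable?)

Unsatisfiable

From constraints 4 and 5: k ≥ n and n ≥ 5, so k ≥ 5. From constraints 11 and 15: k ≤ m and m ≤ 4, so k ≤ 4. But 4 < 5, so no value of k works.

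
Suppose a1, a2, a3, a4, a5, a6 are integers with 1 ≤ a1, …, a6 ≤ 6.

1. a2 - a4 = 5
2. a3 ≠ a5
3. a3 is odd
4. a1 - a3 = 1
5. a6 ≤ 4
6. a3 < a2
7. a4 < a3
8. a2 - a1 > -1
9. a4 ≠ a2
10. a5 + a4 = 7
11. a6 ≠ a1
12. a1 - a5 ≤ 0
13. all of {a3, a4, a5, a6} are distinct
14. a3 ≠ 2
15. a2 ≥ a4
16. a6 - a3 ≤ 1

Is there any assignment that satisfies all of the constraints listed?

Satisfiable

Setting (a1, a2, a3, a4, a5, a6) = (6, 6, 5, 1, 6, 4) satisfies everything: constraint 1: a2 - a4 = 5; constraint 4: a1 - a3 = 1, and the others follow.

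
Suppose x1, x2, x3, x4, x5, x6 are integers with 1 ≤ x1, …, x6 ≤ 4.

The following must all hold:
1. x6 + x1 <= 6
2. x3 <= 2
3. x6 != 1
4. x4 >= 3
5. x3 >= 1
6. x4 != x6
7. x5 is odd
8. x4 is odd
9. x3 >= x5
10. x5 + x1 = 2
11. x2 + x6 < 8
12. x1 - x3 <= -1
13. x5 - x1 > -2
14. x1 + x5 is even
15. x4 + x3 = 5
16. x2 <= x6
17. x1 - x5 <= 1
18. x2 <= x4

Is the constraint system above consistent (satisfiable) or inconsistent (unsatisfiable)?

Satisfiable

Setting (x1, x2, x3, x4, x5, x6) = (1, 1, 2, 3, 1, 4) satisfies everything: constraint 1: x6 + x1 = 5; constraint 10: x5 + x1 = 2, and the others follow.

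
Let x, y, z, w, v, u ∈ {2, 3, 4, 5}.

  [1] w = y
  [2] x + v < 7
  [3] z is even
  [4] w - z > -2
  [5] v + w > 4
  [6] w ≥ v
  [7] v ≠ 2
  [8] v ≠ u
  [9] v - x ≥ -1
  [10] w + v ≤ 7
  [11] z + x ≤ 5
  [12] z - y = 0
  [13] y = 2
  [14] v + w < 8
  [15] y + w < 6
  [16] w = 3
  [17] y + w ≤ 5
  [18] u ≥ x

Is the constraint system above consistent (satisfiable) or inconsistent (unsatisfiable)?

Constraint 16 fixes w = 3 and constraint 13 fixes y = 2, but constraint 1 requires w = y. Since 3 ≠ 2, contradiction.

Unsatisfiable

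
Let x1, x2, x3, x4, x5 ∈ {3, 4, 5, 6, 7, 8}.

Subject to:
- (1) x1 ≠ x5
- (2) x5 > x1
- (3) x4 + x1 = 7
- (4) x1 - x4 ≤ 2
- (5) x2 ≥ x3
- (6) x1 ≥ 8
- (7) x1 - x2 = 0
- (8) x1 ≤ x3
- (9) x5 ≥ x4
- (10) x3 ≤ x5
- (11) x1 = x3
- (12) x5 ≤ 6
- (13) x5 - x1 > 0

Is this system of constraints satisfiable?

From constraints 6 and 8: x3 ≥ x1 and x1 ≥ 8, so x3 ≥ 8. From constraints 10 and 12: x3 ≤ x5 and x5 ≤ 6, so x3 ≤ 6. But 6 < 8, so no value of x3 works.

Unsatisfiable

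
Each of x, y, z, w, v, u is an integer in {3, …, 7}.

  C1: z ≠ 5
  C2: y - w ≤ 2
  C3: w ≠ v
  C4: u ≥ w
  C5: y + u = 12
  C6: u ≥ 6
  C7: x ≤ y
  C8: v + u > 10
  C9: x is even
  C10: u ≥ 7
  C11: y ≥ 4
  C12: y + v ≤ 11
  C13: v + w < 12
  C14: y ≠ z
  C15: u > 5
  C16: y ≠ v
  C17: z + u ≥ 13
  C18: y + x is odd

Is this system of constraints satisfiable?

Satisfiable

One satisfying assignment is x = 4, y = 5, z = 6, w = 5, v = 4, u = 7.
For the less obvious constraints — constraint 2: y - w = 0; constraint 5: y + u = 12 — and the others hold by inspection.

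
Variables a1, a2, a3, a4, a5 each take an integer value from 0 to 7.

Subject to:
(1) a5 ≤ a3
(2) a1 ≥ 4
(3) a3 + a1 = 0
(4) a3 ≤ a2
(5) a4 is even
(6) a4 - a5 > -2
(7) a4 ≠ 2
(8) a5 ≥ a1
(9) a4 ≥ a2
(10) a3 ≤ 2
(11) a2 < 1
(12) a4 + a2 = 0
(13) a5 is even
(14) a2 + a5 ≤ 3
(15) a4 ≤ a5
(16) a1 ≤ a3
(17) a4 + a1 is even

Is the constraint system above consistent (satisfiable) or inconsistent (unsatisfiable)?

Unsatisfiable

From constraints 2 and 8: a5 ≥ a1 and a1 ≥ 4, so a5 ≥ 4. From constraints 1 and 10: a5 ≤ a3 and a3 ≤ 2, so a5 ≤ 2. But 2 < 4, so no value of a5 works.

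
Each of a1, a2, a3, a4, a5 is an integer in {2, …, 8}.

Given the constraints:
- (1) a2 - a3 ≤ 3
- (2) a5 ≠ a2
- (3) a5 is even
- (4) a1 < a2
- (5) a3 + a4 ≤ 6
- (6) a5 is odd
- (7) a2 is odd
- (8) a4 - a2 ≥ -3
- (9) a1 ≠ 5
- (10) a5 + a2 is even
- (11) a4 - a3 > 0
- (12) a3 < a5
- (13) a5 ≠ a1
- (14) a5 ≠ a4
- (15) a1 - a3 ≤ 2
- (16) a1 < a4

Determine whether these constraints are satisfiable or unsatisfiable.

Constraint 3 makes a5 even and constraint 7 makes a2 odd, so a5 + a2 must be odd. Constraint 10 says a5 + a2 is even — contradiction.

Unsatisfiable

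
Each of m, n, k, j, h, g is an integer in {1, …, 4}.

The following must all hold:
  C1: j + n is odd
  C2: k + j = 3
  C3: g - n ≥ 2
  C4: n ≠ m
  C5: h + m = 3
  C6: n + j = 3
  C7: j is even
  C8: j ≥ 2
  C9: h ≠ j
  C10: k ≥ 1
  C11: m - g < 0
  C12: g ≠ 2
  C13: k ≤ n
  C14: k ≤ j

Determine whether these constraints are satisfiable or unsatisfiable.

Satisfiable

Try m = 2, n = 1, k = 1, j = 2, h = 1, g = 3.
Check constraint 2: k + j = 3; constraint 3: g - n = 2; constraint 5: h + m = 3. The remaining constraints are straightforward to verify.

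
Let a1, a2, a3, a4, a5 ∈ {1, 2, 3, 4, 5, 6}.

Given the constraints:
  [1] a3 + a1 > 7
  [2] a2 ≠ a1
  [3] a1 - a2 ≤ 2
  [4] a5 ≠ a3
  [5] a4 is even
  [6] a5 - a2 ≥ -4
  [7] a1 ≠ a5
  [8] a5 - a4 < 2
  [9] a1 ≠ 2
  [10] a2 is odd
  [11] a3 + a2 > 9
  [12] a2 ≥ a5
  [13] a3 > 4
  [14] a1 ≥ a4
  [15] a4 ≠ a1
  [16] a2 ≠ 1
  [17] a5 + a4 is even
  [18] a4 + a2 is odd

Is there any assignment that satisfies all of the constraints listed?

Try a1 = 4, a2 = 5, a3 = 6, a4 = 2, a5 = 2.
Check constraint 1: a3 + a1 = 10; constraint 3: a1 - a2 = -1. The remaining constraints are straightforward to verify.

Satisfiable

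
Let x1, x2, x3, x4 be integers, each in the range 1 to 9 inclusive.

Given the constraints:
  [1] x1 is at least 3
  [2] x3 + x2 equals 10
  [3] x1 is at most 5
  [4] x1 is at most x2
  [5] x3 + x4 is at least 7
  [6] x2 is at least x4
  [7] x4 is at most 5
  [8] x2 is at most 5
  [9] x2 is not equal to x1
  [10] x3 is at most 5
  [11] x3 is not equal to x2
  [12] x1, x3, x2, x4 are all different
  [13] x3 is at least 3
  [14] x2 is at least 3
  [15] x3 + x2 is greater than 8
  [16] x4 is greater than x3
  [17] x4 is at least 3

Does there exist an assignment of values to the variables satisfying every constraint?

Constraints 1, 3, 7, 8, 10, 13, 14, and 17 confine each of x1, x3, x2, x4 to the 3 values {3, …, 5}.
Constraint 12 requires all 4 of them to be distinct, but only 3 values are available — impossible by the pigeonhole principle.

Unsatisfiable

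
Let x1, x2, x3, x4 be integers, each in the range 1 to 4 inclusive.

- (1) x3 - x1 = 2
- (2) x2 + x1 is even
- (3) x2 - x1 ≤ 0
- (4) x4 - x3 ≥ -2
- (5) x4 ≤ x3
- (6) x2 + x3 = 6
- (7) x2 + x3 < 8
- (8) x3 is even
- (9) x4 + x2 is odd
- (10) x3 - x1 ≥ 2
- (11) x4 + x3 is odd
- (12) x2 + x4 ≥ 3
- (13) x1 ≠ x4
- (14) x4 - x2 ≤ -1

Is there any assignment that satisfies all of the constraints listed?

Constraints 3, 4, 10, and 14 give x3 − x1 ≥ 2, x1 − x2 ≥ 0, x2 − x4 ≥ 1, x4 − x3 ≥ -2.
Adding all 4 inequalities: the left sides telescope to 0, and the right sides sum to 2 + 0 + 1 + (-2) = 1. So 0 ≥ 1, which is false.

Unsatisfiable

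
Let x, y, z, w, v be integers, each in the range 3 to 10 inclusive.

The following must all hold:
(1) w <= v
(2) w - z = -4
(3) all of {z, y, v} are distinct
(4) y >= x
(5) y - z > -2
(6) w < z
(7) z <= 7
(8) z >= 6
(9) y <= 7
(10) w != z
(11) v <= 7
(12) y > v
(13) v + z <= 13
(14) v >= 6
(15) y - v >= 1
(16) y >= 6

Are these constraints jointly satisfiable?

Unsatisfiable

Constraints 7, 8, 9, 11, 14, and 16 confine each of z, y, v to the 2 values {6, 7}.
Constraint 3 requires all 3 of them to be distinct, but only 2 values are available — impossible by the pigeonhole principle.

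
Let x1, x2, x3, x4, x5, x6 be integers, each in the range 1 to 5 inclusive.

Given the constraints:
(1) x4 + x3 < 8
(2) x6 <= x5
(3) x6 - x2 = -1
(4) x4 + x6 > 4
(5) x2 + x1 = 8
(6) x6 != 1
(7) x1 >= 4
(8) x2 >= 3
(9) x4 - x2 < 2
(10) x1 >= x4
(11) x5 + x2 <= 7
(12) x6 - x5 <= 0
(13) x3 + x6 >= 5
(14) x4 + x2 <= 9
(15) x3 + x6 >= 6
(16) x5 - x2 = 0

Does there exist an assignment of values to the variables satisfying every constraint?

Satisfiable

Setting (x1, x2, x3, x4, x5, x6) = (5, 3, 4, 3, 3, 2) satisfies everything: constraint 1: x4 + x3 = 7; constraint 3: x6 - x2 = -1; constraint 4: x4 + x6 = 5, and the others follow.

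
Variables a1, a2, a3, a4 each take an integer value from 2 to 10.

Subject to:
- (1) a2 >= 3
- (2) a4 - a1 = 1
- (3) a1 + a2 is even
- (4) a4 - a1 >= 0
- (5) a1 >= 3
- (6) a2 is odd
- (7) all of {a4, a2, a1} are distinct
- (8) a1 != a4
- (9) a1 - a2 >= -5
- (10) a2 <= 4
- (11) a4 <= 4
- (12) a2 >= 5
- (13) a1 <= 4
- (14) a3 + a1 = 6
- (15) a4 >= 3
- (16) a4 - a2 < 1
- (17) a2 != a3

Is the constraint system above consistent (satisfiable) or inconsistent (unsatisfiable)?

Unsatisfiable

Constraints 1, 5, 10, 11, 13, and 15 confine each of a4, a2, a1 to the 2 values {3, 4}.
Constraint 7 requires all 3 of them to be distinct, but only 2 values are available — impossible by the pigeonhole principle.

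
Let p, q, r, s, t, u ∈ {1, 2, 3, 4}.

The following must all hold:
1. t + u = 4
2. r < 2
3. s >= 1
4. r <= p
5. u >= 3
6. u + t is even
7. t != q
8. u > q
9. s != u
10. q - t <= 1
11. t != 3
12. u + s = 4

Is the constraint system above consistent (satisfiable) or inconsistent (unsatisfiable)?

Satisfiable

The assignment p = 1, q = 2, r = 1, s = 1, t = 1, u = 3 works:
  constraint 1 holds since t + u = 4.
  constraint 10 holds since q - t = 1.
The rest check out directly.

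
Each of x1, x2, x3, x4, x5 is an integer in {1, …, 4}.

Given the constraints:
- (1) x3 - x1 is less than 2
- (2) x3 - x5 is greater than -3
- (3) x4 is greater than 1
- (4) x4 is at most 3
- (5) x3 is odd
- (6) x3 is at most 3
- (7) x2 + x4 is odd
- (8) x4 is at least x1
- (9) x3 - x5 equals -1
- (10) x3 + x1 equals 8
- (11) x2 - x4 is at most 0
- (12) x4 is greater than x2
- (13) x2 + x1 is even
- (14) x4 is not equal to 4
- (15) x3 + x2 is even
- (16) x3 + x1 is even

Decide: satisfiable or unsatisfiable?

Unsatisfiable

From constraint 6: x3 ≤ 3. From constraints 4 and 8: x1 ≤ x4 ≤ 3. Hence x3 + x1 ≤ 6. But constraint 10 requires x3 + x1 = 8, and 8 > 6. Contradiction.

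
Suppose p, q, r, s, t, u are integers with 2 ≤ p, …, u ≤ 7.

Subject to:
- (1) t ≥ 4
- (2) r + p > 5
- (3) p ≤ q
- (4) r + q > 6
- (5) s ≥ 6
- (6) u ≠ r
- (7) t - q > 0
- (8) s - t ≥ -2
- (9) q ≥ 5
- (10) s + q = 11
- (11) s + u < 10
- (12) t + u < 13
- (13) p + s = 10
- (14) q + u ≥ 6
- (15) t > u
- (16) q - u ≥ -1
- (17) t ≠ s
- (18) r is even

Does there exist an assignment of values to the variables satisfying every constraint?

Satisfiable

Setting (p, q, r, s, t, u) = (4, 5, 4, 6, 7, 3) satisfies everything: constraint 2: r + p = 8; constraint 4: r + q = 9, and the others follow.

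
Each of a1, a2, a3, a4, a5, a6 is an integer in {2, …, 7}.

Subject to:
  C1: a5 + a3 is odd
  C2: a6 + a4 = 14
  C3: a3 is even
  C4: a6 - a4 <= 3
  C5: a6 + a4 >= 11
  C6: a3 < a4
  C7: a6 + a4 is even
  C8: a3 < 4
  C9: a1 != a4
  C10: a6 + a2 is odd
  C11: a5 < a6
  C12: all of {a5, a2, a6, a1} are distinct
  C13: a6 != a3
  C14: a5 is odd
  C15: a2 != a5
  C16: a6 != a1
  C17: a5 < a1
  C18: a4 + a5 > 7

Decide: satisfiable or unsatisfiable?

Try a1 = 4, a2 = 6, a3 = 2, a4 = 7, a5 = 3, a6 = 7.
Check constraint 2: a6 + a4 = 14; constraint 4: a6 - a4 = 0. The remaining constraints are straightforward to verify.

Satisfiable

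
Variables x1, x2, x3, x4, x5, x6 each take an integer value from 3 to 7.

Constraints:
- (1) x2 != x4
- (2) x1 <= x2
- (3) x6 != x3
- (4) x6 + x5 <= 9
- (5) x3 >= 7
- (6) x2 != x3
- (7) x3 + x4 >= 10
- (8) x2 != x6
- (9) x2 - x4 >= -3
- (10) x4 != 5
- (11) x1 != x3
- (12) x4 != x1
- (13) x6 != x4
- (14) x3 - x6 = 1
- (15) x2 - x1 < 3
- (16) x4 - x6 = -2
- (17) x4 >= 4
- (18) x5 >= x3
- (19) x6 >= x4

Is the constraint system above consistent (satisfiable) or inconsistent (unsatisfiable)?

Unsatisfiable

From constraints 17 and 19: x6 ≥ x4 ≥ 4. From constraints 5 and 18: x5 ≥ x3 ≥ 7. Hence x6 + x5 ≥ 11. But constraint 4 requires x6 + x5 ≤ 9, and 9 < 11. Contradiction.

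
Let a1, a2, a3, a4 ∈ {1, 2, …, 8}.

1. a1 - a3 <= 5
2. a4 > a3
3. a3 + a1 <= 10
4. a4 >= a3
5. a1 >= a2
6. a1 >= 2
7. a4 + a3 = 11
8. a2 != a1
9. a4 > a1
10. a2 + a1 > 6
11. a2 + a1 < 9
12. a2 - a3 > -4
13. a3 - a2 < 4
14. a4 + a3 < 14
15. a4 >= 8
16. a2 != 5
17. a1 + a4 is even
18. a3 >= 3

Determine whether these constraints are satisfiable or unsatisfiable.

Satisfiable

The assignment a1 = 6, a2 = 2, a3 = 3, a4 = 8 works:
  constraint 1 holds since a1 - a3 = 3.
  constraint 3 holds since a3 + a1 = 9.
  constraint 7 holds since a4 + a3 = 11.
The rest check out directly.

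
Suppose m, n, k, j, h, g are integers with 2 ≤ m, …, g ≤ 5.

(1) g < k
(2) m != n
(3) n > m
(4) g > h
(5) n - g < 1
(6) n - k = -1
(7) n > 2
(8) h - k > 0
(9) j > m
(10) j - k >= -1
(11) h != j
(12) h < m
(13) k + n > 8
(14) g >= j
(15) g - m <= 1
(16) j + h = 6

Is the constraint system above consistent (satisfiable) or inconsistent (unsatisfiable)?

Unsatisfiable

Constraints 1, 8, 9, 12, and 14 give j ≤ g, g < k, k < h, h < m, m < j. Chaining: j ≤ g < k < h < m < j, which forces j < j — impossible.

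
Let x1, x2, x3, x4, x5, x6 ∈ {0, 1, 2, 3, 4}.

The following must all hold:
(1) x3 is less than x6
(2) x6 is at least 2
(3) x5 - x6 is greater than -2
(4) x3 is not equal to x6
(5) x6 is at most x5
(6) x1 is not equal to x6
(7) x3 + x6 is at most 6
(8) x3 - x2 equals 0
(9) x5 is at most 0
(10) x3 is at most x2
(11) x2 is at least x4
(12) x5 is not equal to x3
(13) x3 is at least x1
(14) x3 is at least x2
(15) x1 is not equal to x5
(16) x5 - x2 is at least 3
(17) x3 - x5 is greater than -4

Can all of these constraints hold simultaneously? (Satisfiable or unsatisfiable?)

Unsatisfiable

From constraints 2 and 5: x5 ≥ x6 and x6 ≥ 2, so x5 ≥ 2. From constraint 9: x5 ≤ 0. But 0 < 2, so no value of x5 works.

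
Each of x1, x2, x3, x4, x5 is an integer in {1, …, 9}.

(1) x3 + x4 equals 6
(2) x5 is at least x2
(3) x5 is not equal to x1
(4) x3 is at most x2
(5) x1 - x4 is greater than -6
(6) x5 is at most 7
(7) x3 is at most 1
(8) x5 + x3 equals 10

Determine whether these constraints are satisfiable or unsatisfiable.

Unsatisfiable

From constraint 6: x5 ≤ 7. From constraint 7: x3 ≤ 1. Hence x5 + x3 ≤ 8. But constraint 8 requires x5 + x3 = 10, and 10 > 8. Contradiction.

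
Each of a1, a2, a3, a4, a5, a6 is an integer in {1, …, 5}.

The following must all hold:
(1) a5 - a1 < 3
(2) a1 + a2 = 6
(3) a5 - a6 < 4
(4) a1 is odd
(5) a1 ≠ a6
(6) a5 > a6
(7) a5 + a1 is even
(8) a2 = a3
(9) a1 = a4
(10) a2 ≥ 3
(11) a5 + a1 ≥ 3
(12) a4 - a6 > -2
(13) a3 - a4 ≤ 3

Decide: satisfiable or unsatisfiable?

Setting (a1, a2, a3, a4, a5, a6) = (3, 3, 3, 3, 3, 2) satisfies everything: constraint 1: a5 - a1 = 0; constraint 2: a1 + a2 = 6, and the others follow.

Satisfiable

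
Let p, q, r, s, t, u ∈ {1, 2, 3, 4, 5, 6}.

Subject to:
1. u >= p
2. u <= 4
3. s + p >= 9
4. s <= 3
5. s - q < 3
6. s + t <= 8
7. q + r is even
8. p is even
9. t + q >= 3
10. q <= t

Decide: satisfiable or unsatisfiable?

From constraint 4: s ≤ 3. From constraints 1 and 2: p ≤ u ≤ 4. Hence s + p ≤ 7. But constraint 3 requires s + p ≥ 9, and 9 > 7. Contradiction.

Unsatisfiable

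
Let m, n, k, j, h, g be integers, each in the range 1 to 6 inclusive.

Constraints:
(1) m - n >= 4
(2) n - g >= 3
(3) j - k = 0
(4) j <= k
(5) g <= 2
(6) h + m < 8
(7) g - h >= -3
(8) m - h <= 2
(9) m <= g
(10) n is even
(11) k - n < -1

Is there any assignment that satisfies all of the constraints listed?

Constraints 1, 2, 7, and 8 give g − h ≥ -3, h − m ≥ -2, m − n ≥ 4, n − g ≥ 3.
Adding all 4 inequalities: the left sides telescope to 0, and the right sides sum to (-3) + (-2) + 4 + 3 = 2. So 0 ≥ 2, which is false.

Unsatisfiable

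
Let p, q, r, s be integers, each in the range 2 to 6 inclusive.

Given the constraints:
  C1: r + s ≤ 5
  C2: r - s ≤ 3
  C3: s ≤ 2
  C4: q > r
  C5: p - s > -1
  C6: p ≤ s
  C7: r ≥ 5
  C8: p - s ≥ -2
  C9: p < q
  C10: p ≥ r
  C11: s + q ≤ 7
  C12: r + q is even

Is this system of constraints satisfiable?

From constraints 7 and 10: p ≥ r and r ≥ 5, so p ≥ 5. From constraints 3 and 6: p ≤ s and s ≤ 2, so p ≤ 2. But 2 < 5, so no value of p works.

Unsatisfiable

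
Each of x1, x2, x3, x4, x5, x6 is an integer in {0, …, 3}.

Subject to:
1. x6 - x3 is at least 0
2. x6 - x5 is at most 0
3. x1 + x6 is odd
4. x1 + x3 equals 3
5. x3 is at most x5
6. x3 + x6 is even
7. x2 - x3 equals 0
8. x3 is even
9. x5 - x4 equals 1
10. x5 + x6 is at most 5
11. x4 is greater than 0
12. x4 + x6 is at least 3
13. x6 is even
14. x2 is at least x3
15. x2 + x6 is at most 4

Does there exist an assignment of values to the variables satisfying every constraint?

The assignment x1 = 1, x2 = 2, x3 = 2, x4 = 2, x5 = 3, x6 = 2 works:
  constraint 1 holds since x6 - x3 = 0.
  constraint 2 holds since x6 - x5 = -1.
  constraint 4 holds since x1 + x3 = 3.
The rest check out directly.

Satisfiable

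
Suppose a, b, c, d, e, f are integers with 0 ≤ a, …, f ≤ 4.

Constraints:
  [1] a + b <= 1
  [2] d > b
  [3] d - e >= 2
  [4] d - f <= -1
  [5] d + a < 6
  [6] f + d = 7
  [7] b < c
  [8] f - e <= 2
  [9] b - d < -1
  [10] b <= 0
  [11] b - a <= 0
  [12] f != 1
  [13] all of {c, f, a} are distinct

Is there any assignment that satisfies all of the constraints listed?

Constraints 3, 4, and 8 give f − d ≥ 1, d − e ≥ 2, e − f ≥ -2.
Adding all 3 inequalities: the left sides telescope to 0, and the right sides sum to 1 + 2 + (-2) = 1. So 0 ≥ 1, which is false.

Unsatisfiable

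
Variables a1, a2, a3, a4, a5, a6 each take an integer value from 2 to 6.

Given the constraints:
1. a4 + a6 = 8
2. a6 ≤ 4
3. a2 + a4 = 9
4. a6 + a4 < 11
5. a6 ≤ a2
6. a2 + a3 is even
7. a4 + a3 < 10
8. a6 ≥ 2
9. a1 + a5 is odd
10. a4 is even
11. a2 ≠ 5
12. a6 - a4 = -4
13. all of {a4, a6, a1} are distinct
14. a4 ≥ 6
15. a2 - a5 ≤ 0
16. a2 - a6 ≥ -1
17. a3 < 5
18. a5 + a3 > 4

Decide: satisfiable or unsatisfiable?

The assignment a1 = 4, a2 = 3, a3 = 3, a4 = 6, a5 = 3, a6 = 2 works:
  constraint 1 holds since a4 + a6 = 8.
  constraint 3 holds since a2 + a4 = 9.
  constraint 4 holds since a6 + a4 = 8.
The rest check out directly.

Satisfiable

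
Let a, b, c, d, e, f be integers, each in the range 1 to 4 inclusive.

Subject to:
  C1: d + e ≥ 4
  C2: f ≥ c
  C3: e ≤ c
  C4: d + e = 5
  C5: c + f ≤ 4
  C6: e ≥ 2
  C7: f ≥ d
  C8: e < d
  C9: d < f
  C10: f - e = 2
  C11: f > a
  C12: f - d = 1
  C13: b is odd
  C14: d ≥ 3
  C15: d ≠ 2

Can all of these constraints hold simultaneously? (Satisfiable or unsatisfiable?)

From constraints 3 and 6: c ≥ e ≥ 2. From constraints 7 and 14: f ≥ d ≥ 3. Hence c + f ≥ 5. But constraint 5 requires c + f ≤ 4, and 4 < 5. Contradiction.

Unsatisfiable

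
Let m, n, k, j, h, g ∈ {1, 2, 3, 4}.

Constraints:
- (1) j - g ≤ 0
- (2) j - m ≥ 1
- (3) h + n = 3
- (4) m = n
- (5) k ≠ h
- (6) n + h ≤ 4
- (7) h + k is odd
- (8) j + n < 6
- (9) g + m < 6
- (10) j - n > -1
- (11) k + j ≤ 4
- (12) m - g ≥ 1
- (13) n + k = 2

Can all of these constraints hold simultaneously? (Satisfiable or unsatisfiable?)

Unsatisfiable

Constraints 1, 2, and 12 give g − j ≥ 0, j − m ≥ 1, m − g ≥ 1.
Adding all 3 inequalities: the left sides telescope to 0, and the right sides sum to 0 + 1 + 1 = 2. So 0 ≥ 2, which is false.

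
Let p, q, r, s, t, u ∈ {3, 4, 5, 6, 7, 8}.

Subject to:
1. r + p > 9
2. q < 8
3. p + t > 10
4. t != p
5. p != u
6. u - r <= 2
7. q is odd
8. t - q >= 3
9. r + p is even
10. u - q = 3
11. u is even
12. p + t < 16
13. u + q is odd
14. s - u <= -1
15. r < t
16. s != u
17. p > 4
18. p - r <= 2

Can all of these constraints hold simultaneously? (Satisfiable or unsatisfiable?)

Satisfiable

Try p = 5, q = 3, r = 5, s = 3, t = 8, u = 6.
Check constraint 1: r + p = 10; constraint 3: p + t = 13; constraint 6: u - r = 1. The remaining constraints are straightforward to verify.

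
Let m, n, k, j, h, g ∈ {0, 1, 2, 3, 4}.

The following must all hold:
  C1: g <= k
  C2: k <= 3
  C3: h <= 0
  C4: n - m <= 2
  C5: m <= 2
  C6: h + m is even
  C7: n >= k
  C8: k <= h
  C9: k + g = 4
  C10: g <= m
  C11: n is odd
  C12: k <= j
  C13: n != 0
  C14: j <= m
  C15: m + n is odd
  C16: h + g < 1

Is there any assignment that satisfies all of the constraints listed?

From constraints 3 and 8: k ≤ h ≤ 0. From constraints 5 and 10: g ≤ m ≤ 2. Hence k + g ≤ 2. But constraint 9 requires k + g = 4, and 4 > 2. Contradiction.

Unsatisfiable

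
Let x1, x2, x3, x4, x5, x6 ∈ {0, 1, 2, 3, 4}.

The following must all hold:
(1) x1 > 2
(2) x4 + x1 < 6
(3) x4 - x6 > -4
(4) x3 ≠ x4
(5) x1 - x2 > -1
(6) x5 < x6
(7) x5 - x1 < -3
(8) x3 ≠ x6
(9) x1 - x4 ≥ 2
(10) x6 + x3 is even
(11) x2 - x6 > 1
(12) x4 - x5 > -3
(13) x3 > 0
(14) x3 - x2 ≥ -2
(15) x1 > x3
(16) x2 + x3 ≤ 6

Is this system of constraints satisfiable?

Satisfiable

The assignment x1 = 4, x2 = 3, x3 = 3, x4 = 0, x5 = 0, x6 = 1 works:
  constraint 2 holds since x4 + x1 = 4.
  constraint 3 holds since x4 - x6 = -1.
  constraint 5 holds since x1 - x2 = 1.
The rest check out directly.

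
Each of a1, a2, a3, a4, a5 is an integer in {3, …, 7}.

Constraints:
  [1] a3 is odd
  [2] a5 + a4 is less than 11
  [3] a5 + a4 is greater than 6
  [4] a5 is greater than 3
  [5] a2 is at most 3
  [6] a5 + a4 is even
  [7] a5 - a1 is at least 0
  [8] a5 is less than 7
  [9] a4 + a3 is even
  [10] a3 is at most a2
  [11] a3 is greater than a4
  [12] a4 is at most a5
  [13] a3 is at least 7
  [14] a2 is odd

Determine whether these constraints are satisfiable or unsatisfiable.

Unsatisfiable

From constraints 10 and 13: a2 ≥ a3 and a3 ≥ 7, so a2 ≥ 7. From constraint 5: a2 ≤ 3. But 3 < 7, so no value of a2 works.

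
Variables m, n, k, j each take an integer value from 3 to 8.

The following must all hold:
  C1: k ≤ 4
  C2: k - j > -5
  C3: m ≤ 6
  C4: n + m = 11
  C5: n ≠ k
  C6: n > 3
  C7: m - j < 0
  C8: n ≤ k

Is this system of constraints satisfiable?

From constraints 1 and 8: n ≤ k ≤ 4. From constraint 3: m ≤ 6. Hence n + m ≤ 10. But constraint 4 requires n + m = 11, and 11 > 10. Contradiction.

Unsatisfiable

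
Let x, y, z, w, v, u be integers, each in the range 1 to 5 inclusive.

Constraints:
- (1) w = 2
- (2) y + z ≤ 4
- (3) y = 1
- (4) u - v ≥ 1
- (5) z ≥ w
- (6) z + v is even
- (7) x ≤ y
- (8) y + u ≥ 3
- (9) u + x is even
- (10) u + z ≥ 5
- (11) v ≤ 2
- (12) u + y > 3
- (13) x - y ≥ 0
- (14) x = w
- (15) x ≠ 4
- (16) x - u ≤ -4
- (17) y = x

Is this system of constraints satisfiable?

Unsatisfiable

Constraint 3 fixes y = 1 and constraint 1 fixes w = 2. Constraints 14 and 17 give y = x = w, so y = w. But 1 ≠ 2 — contradiction.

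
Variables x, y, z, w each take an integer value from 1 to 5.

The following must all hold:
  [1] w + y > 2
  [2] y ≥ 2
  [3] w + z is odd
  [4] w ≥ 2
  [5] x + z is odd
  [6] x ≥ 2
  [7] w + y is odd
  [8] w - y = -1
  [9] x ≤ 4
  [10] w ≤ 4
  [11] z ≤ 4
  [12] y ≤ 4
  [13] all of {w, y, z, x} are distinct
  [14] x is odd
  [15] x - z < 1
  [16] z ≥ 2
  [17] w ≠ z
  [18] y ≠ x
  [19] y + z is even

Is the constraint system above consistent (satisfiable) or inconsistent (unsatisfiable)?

Unsatisfiable

Constraints 2, 4, 6, 9, 10, 11, 12, and 16 confine each of w, y, z, x to the 3 values {2, …, 4}.
Constraint 13 requires all 4 of them to be distinct, but only 3 values are available — impossible by the pigeonhole principle.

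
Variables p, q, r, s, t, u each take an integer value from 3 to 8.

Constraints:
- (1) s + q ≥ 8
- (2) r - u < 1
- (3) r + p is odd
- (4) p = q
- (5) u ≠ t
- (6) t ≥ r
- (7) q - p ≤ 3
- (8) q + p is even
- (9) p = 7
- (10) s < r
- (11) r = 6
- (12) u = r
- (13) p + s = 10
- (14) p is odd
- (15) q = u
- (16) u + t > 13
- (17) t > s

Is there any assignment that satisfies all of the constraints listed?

Constraint 9 fixes p = 7 and constraint 11 fixes r = 6. Constraints 4, 12, and 15 give p = q = u = r, so p = r. But 7 ≠ 6 — contradiction.

Unsatisfiable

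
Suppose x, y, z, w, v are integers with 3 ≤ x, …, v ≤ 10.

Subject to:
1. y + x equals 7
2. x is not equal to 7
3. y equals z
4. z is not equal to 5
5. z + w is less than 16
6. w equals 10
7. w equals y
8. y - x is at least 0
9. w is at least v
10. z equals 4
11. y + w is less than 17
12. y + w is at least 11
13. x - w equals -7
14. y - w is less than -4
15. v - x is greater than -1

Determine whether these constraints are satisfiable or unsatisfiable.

Unsatisfiable

Constraint 6 fixes w = 10 and constraint 10 fixes z = 4. Constraints 3 and 7 give w = y = z, so w = z. But 10 ≠ 4 — contradiction.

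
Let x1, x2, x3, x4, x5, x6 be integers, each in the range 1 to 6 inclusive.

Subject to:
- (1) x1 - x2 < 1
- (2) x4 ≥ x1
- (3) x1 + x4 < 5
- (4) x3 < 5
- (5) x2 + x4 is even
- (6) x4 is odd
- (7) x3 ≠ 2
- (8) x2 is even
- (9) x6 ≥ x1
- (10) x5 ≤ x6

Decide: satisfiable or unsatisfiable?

Unsatisfiable

Constraint 8 makes x2 even and constraint 6 makes x4 odd, so x2 + x4 must be odd. Constraint 5 says x2 + x4 is even — contradiction.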